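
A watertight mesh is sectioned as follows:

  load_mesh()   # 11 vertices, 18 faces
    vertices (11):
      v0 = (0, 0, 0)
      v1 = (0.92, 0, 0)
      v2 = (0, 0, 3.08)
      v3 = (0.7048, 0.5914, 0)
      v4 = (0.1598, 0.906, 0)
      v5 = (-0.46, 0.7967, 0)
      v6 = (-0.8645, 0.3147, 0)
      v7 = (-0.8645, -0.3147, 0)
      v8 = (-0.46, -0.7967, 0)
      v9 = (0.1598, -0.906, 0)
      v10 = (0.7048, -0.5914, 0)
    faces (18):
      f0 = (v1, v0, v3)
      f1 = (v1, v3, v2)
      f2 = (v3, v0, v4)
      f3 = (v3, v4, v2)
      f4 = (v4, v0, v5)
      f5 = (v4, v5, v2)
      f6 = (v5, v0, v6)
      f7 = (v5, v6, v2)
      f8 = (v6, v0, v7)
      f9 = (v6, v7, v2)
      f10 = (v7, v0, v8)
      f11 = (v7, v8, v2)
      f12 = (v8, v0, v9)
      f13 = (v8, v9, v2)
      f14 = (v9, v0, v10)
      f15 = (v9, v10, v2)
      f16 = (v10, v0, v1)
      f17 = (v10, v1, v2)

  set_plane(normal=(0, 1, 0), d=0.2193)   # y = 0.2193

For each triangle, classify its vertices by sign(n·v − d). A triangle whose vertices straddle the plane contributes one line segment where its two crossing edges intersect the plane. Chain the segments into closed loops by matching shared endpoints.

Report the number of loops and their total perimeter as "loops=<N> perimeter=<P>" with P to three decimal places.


loops=1 perimeter=6.729

Straddling triangles (10 of 18):
  (v1,v0,v3) [--+] → (0.26135, 0.2193, 0)–(0.840201, 0.2193, 0)  len=0.5789
  (v1,v3,v2) [-+-] → (0.840201, 0.2193, 0)–(0.26135, 0.2193, 1.93789)  len=2.0225
  (v3,v0,v4) [+-+] → (0.26135, 0.2193, 0)–(0.0386801, 0.2193, 0)  len=0.2227
  (v3,v4,v2) [++-] → (0.0386801, 0.2193, 2.33448)–(0.26135, 0.2193, 1.93789)  len=0.4548
  (v4,v0,v5) [+-+] → (0.0386801, 0.2193, 0)–(-0.12662, 0.2193, 0)  len=0.1653
  (v4,v5,v2) [++-] → (-0.12662, 0.2193, 2.2322)–(0.0386801, 0.2193, 2.33448)  len=0.1944
  (v5,v0,v6) [+-+] → (-0.12662, 0.2193, 0)–(-0.60243, 0.2193, 0)  len=0.4758
  (v5,v6,v2) [++-] → (-0.60243, 0.2193, 0.933689)–(-0.12662, 0.2193, 2.2322)  len=1.3829
  (v6,v0,v7) [+--] → (-0.60243, 0.2193, 0)–(-0.8645, 0.2193, 0)  len=0.2621
  (v6,v7,v2) [+--] → (-0.8645, 0.2193, 0)–(-0.60243, 0.2193, 0.933689)  len=0.9698

Chained into 1 loop(s):
  loop 1: 10 segments, perimeter = 6.7291
Total perimeter = 6.729


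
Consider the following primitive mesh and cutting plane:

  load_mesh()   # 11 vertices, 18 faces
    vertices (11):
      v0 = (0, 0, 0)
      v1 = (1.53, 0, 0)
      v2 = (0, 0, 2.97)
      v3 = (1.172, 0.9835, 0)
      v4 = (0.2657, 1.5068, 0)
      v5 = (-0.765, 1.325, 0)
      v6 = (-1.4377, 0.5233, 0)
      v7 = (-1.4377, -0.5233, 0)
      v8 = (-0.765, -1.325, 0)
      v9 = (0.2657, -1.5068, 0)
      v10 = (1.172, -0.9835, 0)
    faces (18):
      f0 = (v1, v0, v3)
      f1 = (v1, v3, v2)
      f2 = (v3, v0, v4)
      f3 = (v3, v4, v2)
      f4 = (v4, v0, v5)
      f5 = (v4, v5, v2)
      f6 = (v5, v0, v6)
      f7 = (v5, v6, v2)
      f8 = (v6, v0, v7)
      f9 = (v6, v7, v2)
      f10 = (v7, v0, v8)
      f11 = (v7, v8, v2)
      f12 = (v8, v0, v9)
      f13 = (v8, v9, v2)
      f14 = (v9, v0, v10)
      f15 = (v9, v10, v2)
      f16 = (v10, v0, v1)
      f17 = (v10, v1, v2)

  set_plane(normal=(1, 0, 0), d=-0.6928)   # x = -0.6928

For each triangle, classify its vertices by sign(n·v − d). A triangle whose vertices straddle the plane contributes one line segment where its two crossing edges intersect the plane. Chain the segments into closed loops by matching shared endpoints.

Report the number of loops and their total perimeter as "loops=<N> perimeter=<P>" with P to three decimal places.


Straddling triangles (10 of 18):
  (v4,v0,v5) [++-] → (-0.6928, 1.19995, 0)–(-0.6928, 1.33773, 0)  len=0.1378
  (v4,v5,v2) [+-+] → (-0.6928, 1.33773, 0)–(-0.6928, 1.19995, 0.280306)  len=0.3123
  (v5,v0,v6) [-+-] → (-0.6928, 1.19995, 0)–(-0.6928, 0.252168, 0)  len=0.9478
  (v5,v6,v2) [--+] → (-0.6928, 0.252168, 1.53881)–(-0.6928, 1.19995, 0.280306)  len=1.5755
  (v6,v0,v7) [-+-] → (-0.6928, 0.252168, 0)–(-0.6928, -0.252168, 0)  len=0.5043
  (v6,v7,v2) [--+] → (-0.6928, -0.252168, 1.53881)–(-0.6928, 0.252168, 1.53881)  len=0.5043
  (v7,v0,v8) [-+-] → (-0.6928, -0.252168, 0)–(-0.6928, -1.19995, 0)  len=0.9478
  (v7,v8,v2) [--+] → (-0.6928, -1.19995, 0.280306)–(-0.6928, -0.252168, 1.53881)  len=1.5755
  (v8,v0,v9) [-++] → (-0.6928, -1.19995, 0)–(-0.6928, -1.33773, 0)  len=0.1378
  (v8,v9,v2) [-++] → (-0.6928, -1.33773, 0)–(-0.6928, -1.19995, 0.280306)  len=0.3123

Chained into 1 loop(s):
  loop 1: 10 segments, perimeter = 6.9554
Total perimeter = 6.955

loops=1 perimeter=6.955


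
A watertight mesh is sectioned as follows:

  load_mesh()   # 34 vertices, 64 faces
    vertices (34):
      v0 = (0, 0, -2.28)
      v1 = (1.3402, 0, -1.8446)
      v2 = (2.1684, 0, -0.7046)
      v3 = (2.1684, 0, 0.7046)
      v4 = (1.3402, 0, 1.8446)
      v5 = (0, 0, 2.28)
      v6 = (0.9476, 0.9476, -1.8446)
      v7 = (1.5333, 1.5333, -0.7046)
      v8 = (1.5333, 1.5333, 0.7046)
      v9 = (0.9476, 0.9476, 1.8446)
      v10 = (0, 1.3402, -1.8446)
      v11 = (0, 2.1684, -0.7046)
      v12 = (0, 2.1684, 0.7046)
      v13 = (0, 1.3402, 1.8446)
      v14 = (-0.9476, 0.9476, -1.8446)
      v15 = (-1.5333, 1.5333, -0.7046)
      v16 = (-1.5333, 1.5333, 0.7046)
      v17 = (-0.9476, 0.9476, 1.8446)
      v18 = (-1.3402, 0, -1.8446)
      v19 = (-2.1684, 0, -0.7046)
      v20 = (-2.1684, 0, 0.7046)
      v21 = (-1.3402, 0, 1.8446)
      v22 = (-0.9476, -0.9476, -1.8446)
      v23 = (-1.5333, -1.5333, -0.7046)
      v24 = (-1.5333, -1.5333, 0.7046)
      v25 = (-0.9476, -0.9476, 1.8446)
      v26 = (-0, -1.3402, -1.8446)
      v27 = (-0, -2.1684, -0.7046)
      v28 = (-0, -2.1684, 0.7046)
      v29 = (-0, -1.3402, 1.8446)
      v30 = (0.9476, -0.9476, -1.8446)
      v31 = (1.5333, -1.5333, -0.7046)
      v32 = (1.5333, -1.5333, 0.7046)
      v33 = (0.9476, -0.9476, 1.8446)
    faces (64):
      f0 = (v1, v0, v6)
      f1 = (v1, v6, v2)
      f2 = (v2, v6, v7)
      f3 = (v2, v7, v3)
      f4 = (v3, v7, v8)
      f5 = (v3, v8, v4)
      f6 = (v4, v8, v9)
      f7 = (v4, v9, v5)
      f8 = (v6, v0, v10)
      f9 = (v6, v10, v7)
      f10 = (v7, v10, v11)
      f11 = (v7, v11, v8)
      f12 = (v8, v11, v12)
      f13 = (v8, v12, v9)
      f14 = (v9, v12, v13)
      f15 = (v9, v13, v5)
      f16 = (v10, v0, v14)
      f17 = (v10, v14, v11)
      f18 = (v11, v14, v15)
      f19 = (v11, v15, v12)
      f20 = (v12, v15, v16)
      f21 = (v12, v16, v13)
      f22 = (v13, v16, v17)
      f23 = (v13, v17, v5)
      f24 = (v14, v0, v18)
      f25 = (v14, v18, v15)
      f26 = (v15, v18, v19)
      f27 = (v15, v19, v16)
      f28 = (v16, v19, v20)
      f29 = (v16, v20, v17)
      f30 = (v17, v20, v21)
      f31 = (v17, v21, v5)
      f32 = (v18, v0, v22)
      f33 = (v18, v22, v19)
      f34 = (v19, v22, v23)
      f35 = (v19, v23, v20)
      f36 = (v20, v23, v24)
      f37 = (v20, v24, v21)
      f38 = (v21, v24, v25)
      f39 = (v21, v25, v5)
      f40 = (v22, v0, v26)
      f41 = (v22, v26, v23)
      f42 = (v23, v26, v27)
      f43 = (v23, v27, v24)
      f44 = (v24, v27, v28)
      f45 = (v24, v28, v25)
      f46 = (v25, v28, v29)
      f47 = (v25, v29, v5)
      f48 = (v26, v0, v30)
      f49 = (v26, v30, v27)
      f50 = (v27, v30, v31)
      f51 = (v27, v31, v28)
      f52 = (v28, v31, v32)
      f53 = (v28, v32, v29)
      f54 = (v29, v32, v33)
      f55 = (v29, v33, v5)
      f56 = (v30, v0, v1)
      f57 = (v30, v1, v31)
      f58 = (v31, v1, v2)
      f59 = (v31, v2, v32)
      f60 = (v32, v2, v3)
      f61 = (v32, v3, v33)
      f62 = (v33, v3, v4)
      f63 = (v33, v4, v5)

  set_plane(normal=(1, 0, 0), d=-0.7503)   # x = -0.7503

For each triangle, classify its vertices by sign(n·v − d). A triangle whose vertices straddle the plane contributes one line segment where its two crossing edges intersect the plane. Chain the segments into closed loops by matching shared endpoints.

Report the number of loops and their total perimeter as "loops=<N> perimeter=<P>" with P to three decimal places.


loops=1 perimeter=12.657

Straddling triangles (20 of 64):
  (v10,v0,v14) [++-] → (-0.7503, 0.7503, -1.93525)–(-0.7503, 1.02934, -1.8446)  len=0.2934
  (v10,v14,v11) [+-+] → (-0.7503, 1.02934, -1.8446)–(-0.7503, 1.20178, -1.60724)  len=0.2934
  (v11,v14,v15) [+--] → (-0.7503, 1.20178, -1.60724)–(-0.7503, 1.85762, -0.7046)  len=1.1157
  (v11,v15,v12) [+-+] → (-0.7503, 1.85762, -0.7046)–(-0.7503, 1.85762, 0.0150267)  len=0.7196
  (v12,v15,v16) [+--] → (-0.7503, 1.85762, 0.0150267)–(-0.7503, 1.85762, 0.7046)  len=0.6896
  (v12,v16,v13) [+-+] → (-0.7503, 1.85762, 0.7046)–(-0.7503, 1.43469, 1.28676)  len=0.7196
  (v13,v16,v17) [+--] → (-0.7503, 1.43469, 1.28676)–(-0.7503, 1.02934, 1.8446)  len=0.6896
  (v13,v17,v5) [+-+] → (-0.7503, 1.02934, 1.8446)–(-0.7503, 0.7503, 1.93525)  len=0.2934
  (v14,v0,v18) [-+-] → (-0.7503, 0.7503, -1.93525)–(-0.7503, 0, -2.03624)  len=0.7571
  (v17,v21,v5) [--+] → (-0.7503, 0, 2.03624)–(-0.7503, 0.7503, 1.93525)  len=0.7571
  (v18,v0,v22) [-+-] → (-0.7503, 0, -2.03624)–(-0.7503, -0.7503, -1.93525)  len=0.7571
  (v21,v25,v5) [--+] → (-0.7503, -0.7503, 1.93525)–(-0.7503, 0, 2.03624)  len=0.7571
  (v22,v0,v26) [-++] → (-0.7503, -0.7503, -1.93525)–(-0.7503, -1.02934, -1.8446)  len=0.2934
  (v22,v26,v23) [-+-] → (-0.7503, -1.02934, -1.8446)–(-0.7503, -1.43469, -1.28676)  len=0.6896
  (v23,v26,v27) [-++] → (-0.7503, -1.43469, -1.28676)–(-0.7503, -1.85762, -0.7046)  len=0.7196
  (v23,v27,v24) [-+-] → (-0.7503, -1.85762, -0.7046)–(-0.7503, -1.85762, -0.0150267)  len=0.6896
  (v24,v27,v28) [-++] → (-0.7503, -1.85762, -0.0150267)–(-0.7503, -1.85762, 0.7046)  len=0.7196
  (v24,v28,v25) [-+-] → (-0.7503, -1.85762, 0.7046)–(-0.7503, -1.20178, 1.60724)  len=1.1157
  (v25,v28,v29) [-++] → (-0.7503, -1.20178, 1.60724)–(-0.7503, -1.02934, 1.8446)  len=0.2934
  (v25,v29,v5) [-++] → (-0.7503, -1.02934, 1.8446)–(-0.7503, -0.7503, 1.93525)  len=0.2934

Chained into 1 loop(s):
  loop 1: 20 segments, perimeter = 12.6568
Total perimeter = 12.657


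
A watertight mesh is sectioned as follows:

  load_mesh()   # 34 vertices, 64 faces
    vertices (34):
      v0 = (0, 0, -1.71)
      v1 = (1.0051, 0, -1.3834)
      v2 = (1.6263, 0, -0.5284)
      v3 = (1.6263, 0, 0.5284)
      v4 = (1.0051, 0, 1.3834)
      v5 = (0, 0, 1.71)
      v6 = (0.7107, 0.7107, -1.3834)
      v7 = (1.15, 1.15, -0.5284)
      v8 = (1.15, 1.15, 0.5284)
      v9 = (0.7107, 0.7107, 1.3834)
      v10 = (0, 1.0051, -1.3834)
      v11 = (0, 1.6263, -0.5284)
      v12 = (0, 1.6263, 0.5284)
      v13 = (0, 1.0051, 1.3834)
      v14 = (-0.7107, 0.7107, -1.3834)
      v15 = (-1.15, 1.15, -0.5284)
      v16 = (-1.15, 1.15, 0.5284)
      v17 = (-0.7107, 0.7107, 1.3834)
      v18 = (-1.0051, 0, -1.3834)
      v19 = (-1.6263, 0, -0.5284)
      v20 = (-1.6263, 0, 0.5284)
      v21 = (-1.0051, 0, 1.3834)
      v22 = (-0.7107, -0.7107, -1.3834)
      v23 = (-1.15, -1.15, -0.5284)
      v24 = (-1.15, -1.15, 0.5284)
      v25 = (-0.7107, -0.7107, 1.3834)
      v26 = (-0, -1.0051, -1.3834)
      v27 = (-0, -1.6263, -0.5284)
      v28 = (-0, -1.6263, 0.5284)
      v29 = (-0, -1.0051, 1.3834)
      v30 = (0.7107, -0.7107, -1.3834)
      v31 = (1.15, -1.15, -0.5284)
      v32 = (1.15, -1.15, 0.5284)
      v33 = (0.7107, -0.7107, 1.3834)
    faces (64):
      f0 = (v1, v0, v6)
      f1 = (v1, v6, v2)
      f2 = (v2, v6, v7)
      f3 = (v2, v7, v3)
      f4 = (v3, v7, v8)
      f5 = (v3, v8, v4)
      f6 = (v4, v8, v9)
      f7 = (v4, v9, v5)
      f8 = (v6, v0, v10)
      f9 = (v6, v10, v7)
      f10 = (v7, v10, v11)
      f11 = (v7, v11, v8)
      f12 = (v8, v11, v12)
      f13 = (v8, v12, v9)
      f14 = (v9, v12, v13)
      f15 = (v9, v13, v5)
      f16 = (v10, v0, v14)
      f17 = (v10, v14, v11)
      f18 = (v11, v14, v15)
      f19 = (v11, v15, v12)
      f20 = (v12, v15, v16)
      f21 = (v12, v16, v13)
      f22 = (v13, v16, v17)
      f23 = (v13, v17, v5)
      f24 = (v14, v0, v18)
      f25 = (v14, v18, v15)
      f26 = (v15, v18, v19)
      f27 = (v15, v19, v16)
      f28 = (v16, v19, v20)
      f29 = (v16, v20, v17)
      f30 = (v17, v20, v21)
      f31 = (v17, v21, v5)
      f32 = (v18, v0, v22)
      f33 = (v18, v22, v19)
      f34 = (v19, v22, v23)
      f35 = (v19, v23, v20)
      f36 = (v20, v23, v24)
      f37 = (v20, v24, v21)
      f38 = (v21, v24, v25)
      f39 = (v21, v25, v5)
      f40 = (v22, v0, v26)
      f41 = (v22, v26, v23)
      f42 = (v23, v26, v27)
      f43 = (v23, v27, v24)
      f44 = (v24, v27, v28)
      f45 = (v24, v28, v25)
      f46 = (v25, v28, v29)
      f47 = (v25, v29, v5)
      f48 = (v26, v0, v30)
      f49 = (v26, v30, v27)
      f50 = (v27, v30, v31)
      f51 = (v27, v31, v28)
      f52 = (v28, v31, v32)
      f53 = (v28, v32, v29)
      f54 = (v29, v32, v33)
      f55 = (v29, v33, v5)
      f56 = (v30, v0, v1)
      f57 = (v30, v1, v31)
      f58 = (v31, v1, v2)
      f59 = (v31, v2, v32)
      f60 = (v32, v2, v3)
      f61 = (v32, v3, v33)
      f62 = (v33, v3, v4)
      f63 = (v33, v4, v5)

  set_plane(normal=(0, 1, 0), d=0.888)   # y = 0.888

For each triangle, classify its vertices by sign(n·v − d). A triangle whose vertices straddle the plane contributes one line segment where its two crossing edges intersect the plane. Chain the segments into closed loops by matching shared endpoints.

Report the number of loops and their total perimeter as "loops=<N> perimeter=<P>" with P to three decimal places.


loops=1 perimeter=8.563

Straddling triangles (20 of 64):
  (v2,v6,v7) [--+] → (0.888, 0.888, -1.03832)–(1.25851, 0.888, -0.5284)  len=0.6303
  (v2,v7,v3) [-+-] → (1.25851, 0.888, -0.5284)–(1.25851, 0.888, -0.287633)  len=0.2408
  (v3,v7,v8) [-++] → (1.25851, 0.888, -0.287633)–(1.25851, 0.888, 0.5284)  len=0.8160
  (v3,v8,v4) [-+-] → (1.25851, 0.888, 0.5284)–(1.11699, 0.888, 0.723191)  len=0.2408
  (v4,v8,v9) [-+-] → (1.11699, 0.888, 0.723191)–(0.888, 0.888, 1.03832)  len=0.3895
  (v6,v0,v10) [--+] → (0, 0.888, -1.42145)–(0.282687, 0.888, -1.3834)  len=0.2852
  (v6,v10,v7) [-++] → (0.282687, 0.888, -1.3834)–(0.888, 0.888, -1.03832)  len=0.6968
  (v8,v12,v9) [++-] → (0.573078, 0.888, 1.21783)–(0.888, 0.888, 1.03832)  len=0.3625
  (v9,v12,v13) [-++] → (0.573078, 0.888, 1.21783)–(0.282687, 0.888, 1.3834)  len=0.3343
  (v9,v13,v5) [-+-] → (0.282687, 0.888, 1.3834)–(0, 0.888, 1.42145)  len=0.2852
  (v10,v0,v14) [+--] → (0, 0.888, -1.42145)–(-0.282687, 0.888, -1.3834)  len=0.2852
  (v10,v14,v11) [+-+] → (-0.282687, 0.888, -1.3834)–(-0.573078, 0.888, -1.21783)  len=0.3343
  (v11,v14,v15) [+-+] → (-0.573078, 0.888, -1.21783)–(-0.888, 0.888, -1.03832)  len=0.3625
  (v13,v16,v17) [++-] → (-0.888, 0.888, 1.03832)–(-0.282687, 0.888, 1.3834)  len=0.6968
  (v13,v17,v5) [+--] → (-0.282687, 0.888, 1.3834)–(0, 0.888, 1.42145)  len=0.2852
  (v14,v18,v15) [--+] → (-1.11699, 0.888, -0.723191)–(-0.888, 0.888, -1.03832)  len=0.3895
  (v15,v18,v19) [+--] → (-1.11699, 0.888, -0.723191)–(-1.25851, 0.888, -0.5284)  len=0.2408
  (v15,v19,v16) [+-+] → (-1.25851, 0.888, -0.5284)–(-1.25851, 0.888, 0.287633)  len=0.8160
  (v16,v19,v20) [+--] → (-1.25851, 0.888, 0.287633)–(-1.25851, 0.888, 0.5284)  len=0.2408
  (v16,v20,v17) [+--] → (-1.25851, 0.888, 0.5284)–(-0.888, 0.888, 1.03832)  len=0.6303

Chained into 1 loop(s):
  loop 1: 20 segments, perimeter = 8.5629
Total perimeter = 8.563


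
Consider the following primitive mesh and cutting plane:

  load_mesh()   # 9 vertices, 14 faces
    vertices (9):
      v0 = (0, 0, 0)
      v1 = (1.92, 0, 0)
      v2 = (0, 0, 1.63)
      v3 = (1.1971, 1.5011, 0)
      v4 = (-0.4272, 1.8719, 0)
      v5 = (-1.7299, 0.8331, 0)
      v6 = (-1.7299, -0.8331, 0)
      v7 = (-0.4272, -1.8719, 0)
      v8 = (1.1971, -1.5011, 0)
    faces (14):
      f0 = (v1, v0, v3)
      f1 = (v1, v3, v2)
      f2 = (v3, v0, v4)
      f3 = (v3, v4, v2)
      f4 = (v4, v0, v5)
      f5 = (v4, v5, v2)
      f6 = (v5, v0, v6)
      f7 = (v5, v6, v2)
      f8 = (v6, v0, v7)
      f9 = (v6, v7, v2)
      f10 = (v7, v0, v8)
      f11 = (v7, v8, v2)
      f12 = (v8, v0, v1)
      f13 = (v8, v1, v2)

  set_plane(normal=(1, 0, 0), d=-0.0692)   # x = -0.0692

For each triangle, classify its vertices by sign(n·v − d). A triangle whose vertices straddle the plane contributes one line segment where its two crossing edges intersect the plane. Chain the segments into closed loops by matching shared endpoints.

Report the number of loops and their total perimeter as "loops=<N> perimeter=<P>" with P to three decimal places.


Straddling triangles (10 of 14):
  (v3,v0,v4) [++-] → (-0.0692, 0.30322, 0)–(-0.0692, 1.79017, 0)  len=1.4870
  (v3,v4,v2) [+-+] → (-0.0692, 1.79017, 0)–(-0.0692, 0.30322, 1.36596)  len=2.0191
  (v4,v0,v5) [-+-] → (-0.0692, 0.30322, 0)–(-0.0692, 0.0333259, 0)  len=0.2699
  (v4,v5,v2) [--+] → (-0.0692, 0.0333259, 1.5648)–(-0.0692, 0.30322, 1.36596)  len=0.3352
  (v5,v0,v6) [-+-] → (-0.0692, 0.0333259, 0)–(-0.0692, -0.0333259, 0)  len=0.0667
  (v5,v6,v2) [--+] → (-0.0692, -0.0333259, 1.5648)–(-0.0692, 0.0333259, 1.5648)  len=0.0667
  (v6,v0,v7) [-+-] → (-0.0692, -0.0333259, 0)–(-0.0692, -0.30322, 0)  len=0.2699
  (v6,v7,v2) [--+] → (-0.0692, -0.30322, 1.36596)–(-0.0692, -0.0333259, 1.5648)  len=0.3352
  (v7,v0,v8) [-++] → (-0.0692, -0.30322, 0)–(-0.0692, -1.79017, 0)  len=1.4870
  (v7,v8,v2) [-++] → (-0.0692, -1.79017, 0)–(-0.0692, -0.30322, 1.36596)  len=2.0191

Chained into 1 loop(s):
  loop 1: 10 segments, perimeter = 8.3557
Total perimeter = 8.356

loops=1 perimeter=8.356


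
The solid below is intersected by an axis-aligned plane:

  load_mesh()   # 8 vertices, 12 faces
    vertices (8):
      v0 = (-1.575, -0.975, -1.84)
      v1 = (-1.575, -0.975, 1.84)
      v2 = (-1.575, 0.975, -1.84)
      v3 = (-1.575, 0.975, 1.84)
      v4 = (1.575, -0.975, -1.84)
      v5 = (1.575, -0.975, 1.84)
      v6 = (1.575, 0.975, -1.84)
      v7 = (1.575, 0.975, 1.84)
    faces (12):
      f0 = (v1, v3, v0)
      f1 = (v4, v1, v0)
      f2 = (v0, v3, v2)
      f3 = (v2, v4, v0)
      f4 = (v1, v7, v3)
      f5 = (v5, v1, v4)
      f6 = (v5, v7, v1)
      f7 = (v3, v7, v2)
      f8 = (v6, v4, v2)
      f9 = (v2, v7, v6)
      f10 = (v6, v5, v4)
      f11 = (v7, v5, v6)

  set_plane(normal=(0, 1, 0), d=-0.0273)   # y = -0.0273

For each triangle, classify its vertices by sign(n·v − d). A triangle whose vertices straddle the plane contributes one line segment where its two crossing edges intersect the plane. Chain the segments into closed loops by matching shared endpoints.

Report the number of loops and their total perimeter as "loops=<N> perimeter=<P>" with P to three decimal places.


loops=1 perimeter=13.660

Straddling triangles (8 of 12):
  (v1,v3,v0) [-+-] → (-1.575, -0.0273, 1.84)–(-1.575, -0.0273, -0.05152)  len=1.8915
  (v0,v3,v2) [-++] → (-1.575, -0.0273, -0.05152)–(-1.575, -0.0273, -1.84)  len=1.7885
  (v2,v4,v0) [+--] → (0.0441, -0.0273, -1.84)–(-1.575, -0.0273, -1.84)  len=1.6191
  (v1,v7,v3) [-++] → (-0.0441, -0.0273, 1.84)–(-1.575, -0.0273, 1.84)  len=1.5309
  (v5,v7,v1) [-+-] → (1.575, -0.0273, 1.84)–(-0.0441, -0.0273, 1.84)  len=1.6191
  (v6,v4,v2) [+-+] → (1.575, -0.0273, -1.84)–(0.0441, -0.0273, -1.84)  len=1.5309
  (v6,v5,v4) [+--] → (1.575, -0.0273, 0.05152)–(1.575, -0.0273, -1.84)  len=1.8915
  (v7,v5,v6) [+-+] → (1.575, -0.0273, 1.84)–(1.575, -0.0273, 0.05152)  len=1.7885

Chained into 1 loop(s):
  loop 1: 8 segments, perimeter = 13.6600
Total perimeter = 13.660


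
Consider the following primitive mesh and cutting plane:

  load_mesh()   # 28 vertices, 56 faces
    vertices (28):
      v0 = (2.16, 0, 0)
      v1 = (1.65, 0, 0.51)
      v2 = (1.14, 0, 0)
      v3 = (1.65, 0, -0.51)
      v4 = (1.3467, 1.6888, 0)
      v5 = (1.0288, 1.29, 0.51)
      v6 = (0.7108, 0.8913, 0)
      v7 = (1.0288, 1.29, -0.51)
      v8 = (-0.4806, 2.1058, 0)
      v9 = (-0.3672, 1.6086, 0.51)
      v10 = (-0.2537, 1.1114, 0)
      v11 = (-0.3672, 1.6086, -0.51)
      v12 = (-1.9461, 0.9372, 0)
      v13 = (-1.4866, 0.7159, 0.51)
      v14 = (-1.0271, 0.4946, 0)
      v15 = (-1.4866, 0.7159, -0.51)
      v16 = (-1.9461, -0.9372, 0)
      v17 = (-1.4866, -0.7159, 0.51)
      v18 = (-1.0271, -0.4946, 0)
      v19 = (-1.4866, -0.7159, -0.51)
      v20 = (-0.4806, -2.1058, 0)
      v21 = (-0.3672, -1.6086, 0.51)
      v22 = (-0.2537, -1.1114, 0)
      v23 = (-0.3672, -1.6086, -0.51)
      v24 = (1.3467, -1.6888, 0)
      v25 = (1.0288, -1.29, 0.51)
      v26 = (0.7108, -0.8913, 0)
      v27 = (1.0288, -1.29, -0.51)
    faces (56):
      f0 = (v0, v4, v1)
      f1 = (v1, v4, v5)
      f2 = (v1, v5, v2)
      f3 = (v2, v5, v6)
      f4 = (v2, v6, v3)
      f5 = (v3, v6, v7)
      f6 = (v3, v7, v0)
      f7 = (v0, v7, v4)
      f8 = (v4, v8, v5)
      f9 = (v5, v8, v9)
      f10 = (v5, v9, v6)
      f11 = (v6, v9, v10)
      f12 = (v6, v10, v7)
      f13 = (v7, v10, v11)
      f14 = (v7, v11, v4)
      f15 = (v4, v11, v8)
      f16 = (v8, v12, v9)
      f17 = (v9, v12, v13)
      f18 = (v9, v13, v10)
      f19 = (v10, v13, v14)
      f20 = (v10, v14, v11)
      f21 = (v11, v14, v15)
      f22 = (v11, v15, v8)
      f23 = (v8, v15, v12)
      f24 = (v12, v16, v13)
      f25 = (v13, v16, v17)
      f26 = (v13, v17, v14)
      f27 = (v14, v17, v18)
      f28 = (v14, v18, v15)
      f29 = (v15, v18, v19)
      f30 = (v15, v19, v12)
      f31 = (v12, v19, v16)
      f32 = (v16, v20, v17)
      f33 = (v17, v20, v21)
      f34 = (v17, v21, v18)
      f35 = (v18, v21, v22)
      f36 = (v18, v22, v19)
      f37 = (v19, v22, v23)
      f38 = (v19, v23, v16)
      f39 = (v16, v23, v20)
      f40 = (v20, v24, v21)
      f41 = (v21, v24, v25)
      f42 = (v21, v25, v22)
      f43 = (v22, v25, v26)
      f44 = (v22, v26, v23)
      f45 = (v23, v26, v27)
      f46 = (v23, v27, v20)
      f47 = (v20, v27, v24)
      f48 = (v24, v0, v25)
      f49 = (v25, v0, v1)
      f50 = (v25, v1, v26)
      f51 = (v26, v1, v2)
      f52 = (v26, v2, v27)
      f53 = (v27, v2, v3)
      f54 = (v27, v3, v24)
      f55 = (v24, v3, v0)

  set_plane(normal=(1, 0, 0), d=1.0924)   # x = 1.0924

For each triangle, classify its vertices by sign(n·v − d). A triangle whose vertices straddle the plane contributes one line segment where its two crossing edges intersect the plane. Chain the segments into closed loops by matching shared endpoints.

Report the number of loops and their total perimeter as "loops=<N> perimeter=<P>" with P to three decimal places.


Straddling triangles (20 of 56):
  (v1,v4,v5) [++-] → (1.0924, 1.36979, 0.407968)–(1.0924, 1.15793, 0.51)  len=0.2351
  (v1,v5,v2) [+-+] → (1.0924, 1.15793, 0.51)–(1.0924, 0.552194, 0.218309)  len=0.6723
  (v2,v5,v6) [+--] → (1.0924, 0.552194, 0.218309)–(1.0924, 0.0988487, 0)  len=0.5032
  (v2,v6,v3) [+-+] → (1.0924, 0.0988487, 0)–(1.0924, 0.529162, -0.207215)  len=0.4776
  (v3,v6,v7) [+--] → (1.0924, 0.529162, -0.207215)–(1.0924, 1.15793, -0.51)  len=0.6979
  (v3,v7,v0) [+-+] → (1.0924, 1.15793, -0.51)–(1.0924, 1.21747, -0.481326)  len=0.0661
  (v0,v7,v4) [+-+] → (1.0924, 1.21747, -0.481326)–(1.0924, 1.36979, -0.407968)  len=0.1691
  (v4,v8,v5) [+--] → (1.0924, 1.74683, 0)–(1.0924, 1.36979, 0.407968)  len=0.5555
  (v7,v11,v4) [--+] → (1.0924, 1.6769, -0.0756713)–(1.0924, 1.36979, -0.407968)  len=0.4525
  (v4,v11,v8) [+--] → (1.0924, 1.6769, -0.0756713)–(1.0924, 1.74683, 0)  len=0.1030
  (v20,v24,v21) [-+-] → (1.0924, -1.74683, 0)–(1.0924, -1.6769, 0.0756713)  len=0.1030
  (v21,v24,v25) [-+-] → (1.0924, -1.6769, 0.0756713)–(1.0924, -1.36979, 0.407968)  len=0.4525
  (v20,v27,v24) [--+] → (1.0924, -1.36979, -0.407968)–(1.0924, -1.74683, 0)  len=0.5555
  (v24,v0,v25) [++-] → (1.0924, -1.21747, 0.481326)–(1.0924, -1.36979, 0.407968)  len=0.1691
  (v25,v0,v1) [-++] → (1.0924, -1.21747, 0.481326)–(1.0924, -1.15793, 0.51)  len=0.0661
  (v25,v1,v26) [-+-] → (1.0924, -1.15793, 0.51)–(1.0924, -0.529162, 0.207215)  len=0.6979
  (v26,v1,v2) [-++] → (1.0924, -0.529162, 0.207215)–(1.0924, -0.0988487, 0)  len=0.4776
  (v26,v2,v27) [-+-] → (1.0924, -0.0988487, 0)–(1.0924, -0.552194, -0.218309)  len=0.5032
  (v27,v2,v3) [-++] → (1.0924, -0.552194, -0.218309)–(1.0924, -1.15793, -0.51)  len=0.6723
  (v27,v3,v24) [-++] → (1.0924, -1.15793, -0.51)–(1.0924, -1.36979, -0.407968)  len=0.2351

Chained into 2 loop(s):
  loop 1: 10 segments, perimeter = 3.9323
  loop 2: 10 segments, perimeter = 3.9323
Total perimeter = 7.865

loops=2 perimeter=7.865


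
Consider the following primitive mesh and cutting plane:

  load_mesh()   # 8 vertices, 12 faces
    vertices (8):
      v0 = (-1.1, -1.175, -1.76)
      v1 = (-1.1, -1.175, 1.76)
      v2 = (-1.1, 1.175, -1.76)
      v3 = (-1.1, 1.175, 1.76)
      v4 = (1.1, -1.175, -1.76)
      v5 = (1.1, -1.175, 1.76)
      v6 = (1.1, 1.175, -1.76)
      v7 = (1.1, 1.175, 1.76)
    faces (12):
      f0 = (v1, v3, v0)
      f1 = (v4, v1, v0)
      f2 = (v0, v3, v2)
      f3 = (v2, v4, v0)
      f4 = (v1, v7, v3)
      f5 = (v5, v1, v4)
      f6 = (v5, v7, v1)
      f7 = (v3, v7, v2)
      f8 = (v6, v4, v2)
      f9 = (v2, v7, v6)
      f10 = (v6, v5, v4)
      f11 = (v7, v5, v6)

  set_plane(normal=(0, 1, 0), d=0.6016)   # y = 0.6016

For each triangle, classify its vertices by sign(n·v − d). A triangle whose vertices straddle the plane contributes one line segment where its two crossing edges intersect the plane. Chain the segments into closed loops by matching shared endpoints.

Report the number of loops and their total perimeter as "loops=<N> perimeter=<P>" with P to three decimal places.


Straddling triangles (8 of 12):
  (v1,v3,v0) [-+-] → (-1.1, 0.6016, 1.76)–(-1.1, 0.6016, 0.90112)  len=0.8589
  (v0,v3,v2) [-++] → (-1.1, 0.6016, 0.90112)–(-1.1, 0.6016, -1.76)  len=2.6611
  (v2,v4,v0) [+--] → (-0.5632, 0.6016, -1.76)–(-1.1, 0.6016, -1.76)  len=0.5368
  (v1,v7,v3) [-++] → (0.5632, 0.6016, 1.76)–(-1.1, 0.6016, 1.76)  len=1.6632
  (v5,v7,v1) [-+-] → (1.1, 0.6016, 1.76)–(0.5632, 0.6016, 1.76)  len=0.5368
  (v6,v4,v2) [+-+] → (1.1, 0.6016, -1.76)–(-0.5632, 0.6016, -1.76)  len=1.6632
  (v6,v5,v4) [+--] → (1.1, 0.6016, -0.90112)–(1.1, 0.6016, -1.76)  len=0.8589
  (v7,v5,v6) [+-+] → (1.1, 0.6016, 1.76)–(1.1, 0.6016, -0.90112)  len=2.6611

Chained into 1 loop(s):
  loop 1: 8 segments, perimeter = 11.4400
Total perimeter = 11.440

loops=1 perimeter=11.440


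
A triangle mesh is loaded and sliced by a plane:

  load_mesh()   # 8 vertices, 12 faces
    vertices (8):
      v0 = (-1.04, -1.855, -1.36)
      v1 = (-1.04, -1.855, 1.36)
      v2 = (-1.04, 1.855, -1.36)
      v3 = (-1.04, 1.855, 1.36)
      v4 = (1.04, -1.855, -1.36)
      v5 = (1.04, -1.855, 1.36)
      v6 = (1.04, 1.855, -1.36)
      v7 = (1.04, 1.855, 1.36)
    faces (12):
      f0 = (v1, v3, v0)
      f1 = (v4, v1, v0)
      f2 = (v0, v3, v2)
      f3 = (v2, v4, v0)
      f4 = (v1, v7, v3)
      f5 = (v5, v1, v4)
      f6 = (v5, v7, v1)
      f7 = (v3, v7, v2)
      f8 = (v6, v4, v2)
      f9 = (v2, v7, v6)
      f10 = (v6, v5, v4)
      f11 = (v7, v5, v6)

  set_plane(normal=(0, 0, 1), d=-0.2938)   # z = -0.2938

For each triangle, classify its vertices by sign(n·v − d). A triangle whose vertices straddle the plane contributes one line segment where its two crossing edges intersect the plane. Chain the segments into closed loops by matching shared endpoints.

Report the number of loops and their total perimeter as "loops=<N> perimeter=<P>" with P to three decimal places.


Straddling triangles (8 of 12):
  (v1,v3,v0) [++-] → (-1.04, -0.400735, -0.2938)–(-1.04, -1.855, -0.2938)  len=1.4543
  (v4,v1,v0) [-+-] → (0.224671, -1.855, -0.2938)–(-1.04, -1.855, -0.2938)  len=1.2647
  (v0,v3,v2) [-+-] → (-1.04, -0.400735, -0.2938)–(-1.04, 1.855, -0.2938)  len=2.2557
  (v5,v1,v4) [++-] → (0.224671, -1.855, -0.2938)–(1.04, -1.855, -0.2938)  len=0.8153
  (v3,v7,v2) [++-] → (-0.224671, 1.855, -0.2938)–(-1.04, 1.855, -0.2938)  len=0.8153
  (v2,v7,v6) [-+-] → (-0.224671, 1.855, -0.2938)–(1.04, 1.855, -0.2938)  len=1.2647
  (v6,v5,v4) [-+-] → (1.04, 0.400735, -0.2938)–(1.04, -1.855, -0.2938)  len=2.2557
  (v7,v5,v6) [++-] → (1.04, 0.400735, -0.2938)–(1.04, 1.855, -0.2938)  len=1.4543

Chained into 1 loop(s):
  loop 1: 8 segments, perimeter = 11.5800
Total perimeter = 11.580

loops=1 perimeter=11.580


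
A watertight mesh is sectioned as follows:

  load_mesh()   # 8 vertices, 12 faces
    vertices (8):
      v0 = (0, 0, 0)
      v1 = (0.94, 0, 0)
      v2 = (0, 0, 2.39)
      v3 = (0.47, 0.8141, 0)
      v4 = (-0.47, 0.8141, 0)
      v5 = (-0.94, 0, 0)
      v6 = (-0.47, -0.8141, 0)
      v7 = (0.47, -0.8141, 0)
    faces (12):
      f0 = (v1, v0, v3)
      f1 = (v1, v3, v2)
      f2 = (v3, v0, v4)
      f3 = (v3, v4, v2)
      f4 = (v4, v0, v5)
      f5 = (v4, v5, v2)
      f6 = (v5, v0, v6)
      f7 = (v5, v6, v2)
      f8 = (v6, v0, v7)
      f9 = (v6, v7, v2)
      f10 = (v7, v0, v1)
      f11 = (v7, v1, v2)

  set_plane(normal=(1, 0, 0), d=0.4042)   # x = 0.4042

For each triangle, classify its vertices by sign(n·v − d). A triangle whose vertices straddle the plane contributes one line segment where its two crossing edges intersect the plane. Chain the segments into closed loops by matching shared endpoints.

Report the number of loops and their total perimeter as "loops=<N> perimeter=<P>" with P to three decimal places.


Straddling triangles (8 of 12):
  (v1,v0,v3) [+-+] → (0.4042, 0, 0)–(0.4042, 0.700126, 0)  len=0.7001
  (v1,v3,v2) [++-] → (0.4042, 0.700126, 0.3346)–(0.4042, 0, 1.3623)  len=1.2435
  (v3,v0,v4) [+--] → (0.4042, 0.700126, 0)–(0.4042, 0.8141, 0)  len=0.1140
  (v3,v4,v2) [+--] → (0.4042, 0.8141, 0)–(0.4042, 0.700126, 0.3346)  len=0.3535
  (v6,v0,v7) [--+] → (0.4042, -0.700126, 0)–(0.4042, -0.8141, 0)  len=0.1140
  (v6,v7,v2) [-+-] → (0.4042, -0.8141, 0)–(0.4042, -0.700126, 0.3346)  len=0.3535
  (v7,v0,v1) [+-+] → (0.4042, -0.700126, 0)–(0.4042, 0, 0)  len=0.7001
  (v7,v1,v2) [++-] → (0.4042, 0, 1.3623)–(0.4042, -0.700126, 0.3346)  len=1.2435

Chained into 1 loop(s):
  loop 1: 8 segments, perimeter = 4.8222
Total perimeter = 4.822

loops=1 perimeter=4.822


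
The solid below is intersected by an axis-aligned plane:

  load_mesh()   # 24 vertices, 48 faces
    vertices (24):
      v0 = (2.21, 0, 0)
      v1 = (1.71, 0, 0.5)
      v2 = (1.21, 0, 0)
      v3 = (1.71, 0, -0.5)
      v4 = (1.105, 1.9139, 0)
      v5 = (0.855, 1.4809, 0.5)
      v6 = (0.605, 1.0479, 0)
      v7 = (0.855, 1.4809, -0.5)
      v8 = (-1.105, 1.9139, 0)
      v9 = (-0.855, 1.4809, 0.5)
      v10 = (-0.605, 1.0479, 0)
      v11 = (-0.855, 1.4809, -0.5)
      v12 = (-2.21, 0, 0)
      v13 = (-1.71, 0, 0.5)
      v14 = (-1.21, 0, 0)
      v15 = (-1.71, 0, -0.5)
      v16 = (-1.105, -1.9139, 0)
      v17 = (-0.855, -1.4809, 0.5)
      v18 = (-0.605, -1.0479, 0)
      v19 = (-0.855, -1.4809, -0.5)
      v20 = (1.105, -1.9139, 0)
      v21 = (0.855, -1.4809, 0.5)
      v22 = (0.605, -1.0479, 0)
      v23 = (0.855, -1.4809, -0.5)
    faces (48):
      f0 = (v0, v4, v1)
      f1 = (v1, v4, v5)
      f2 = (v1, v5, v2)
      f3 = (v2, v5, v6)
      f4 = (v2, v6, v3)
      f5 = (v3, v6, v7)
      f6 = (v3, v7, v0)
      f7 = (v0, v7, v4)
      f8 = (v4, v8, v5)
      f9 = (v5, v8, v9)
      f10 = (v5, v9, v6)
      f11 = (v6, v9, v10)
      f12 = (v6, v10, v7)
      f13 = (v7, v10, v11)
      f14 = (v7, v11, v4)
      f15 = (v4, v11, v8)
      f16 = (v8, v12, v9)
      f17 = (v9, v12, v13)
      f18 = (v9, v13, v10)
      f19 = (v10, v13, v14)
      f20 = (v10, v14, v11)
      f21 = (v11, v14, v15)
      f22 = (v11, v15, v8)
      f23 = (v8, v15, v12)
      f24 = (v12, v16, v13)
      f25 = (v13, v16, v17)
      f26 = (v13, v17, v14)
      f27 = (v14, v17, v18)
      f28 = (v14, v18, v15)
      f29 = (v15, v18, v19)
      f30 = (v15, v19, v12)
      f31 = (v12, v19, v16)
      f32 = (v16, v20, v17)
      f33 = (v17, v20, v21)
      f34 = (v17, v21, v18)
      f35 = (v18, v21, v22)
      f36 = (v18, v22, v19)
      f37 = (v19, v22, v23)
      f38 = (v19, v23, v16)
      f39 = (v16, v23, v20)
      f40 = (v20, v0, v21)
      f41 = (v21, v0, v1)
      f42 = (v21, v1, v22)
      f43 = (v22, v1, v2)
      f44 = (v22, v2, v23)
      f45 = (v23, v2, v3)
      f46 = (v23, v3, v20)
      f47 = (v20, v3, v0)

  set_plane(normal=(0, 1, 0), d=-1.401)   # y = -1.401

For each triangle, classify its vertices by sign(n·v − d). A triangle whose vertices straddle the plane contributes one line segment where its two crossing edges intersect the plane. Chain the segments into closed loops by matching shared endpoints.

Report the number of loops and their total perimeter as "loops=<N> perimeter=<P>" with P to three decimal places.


loops=1 perimeter=6.586

Straddling triangles (18 of 48):
  (v12,v16,v13) [+-+] → (-1.40113, -1.401, 0)–(-1.26713, -1.401, 0.133993)  len=0.1895
  (v13,v16,v17) [+--] → (-1.26713, -1.401, 0.133993)–(-0.90113, -1.401, 0.5)  len=0.5176
  (v13,v17,v14) [+-+] → (-0.90113, -1.401, 0.5)–(-0.874154, -1.401, 0.473023)  len=0.0382
  (v14,v17,v18) [+-+] → (-0.874154, -1.401, 0.473023)–(-0.808868, -1.401, 0.407737)  len=0.0923
  (v15,v18,v19) [++-] → (-0.808868, -1.401, -0.407737)–(-0.90113, -1.401, -0.5)  len=0.1305
  (v15,v19,v12) [+-+] → (-0.90113, -1.401, -0.5)–(-0.928107, -1.401, -0.473023)  len=0.0382
  (v12,v19,v16) [+--] → (-0.928107, -1.401, -0.473023)–(-1.40113, -1.401, 0)  len=0.6690
  (v17,v21,v18) [--+] → (0.585591, -1.401, 0.407737)–(-0.808868, -1.401, 0.407737)  len=1.3945
  (v18,v21,v22) [+-+] → (0.585591, -1.401, 0.407737)–(0.808868, -1.401, 0.407737)  len=0.2233
  (v18,v22,v19) [++-] → (-0.585591, -1.401, -0.407737)–(-0.808868, -1.401, -0.407737)  len=0.2233
  (v19,v22,v23) [-+-] → (-0.585591, -1.401, -0.407737)–(0.808868, -1.401, -0.407737)  len=1.3945
  (v20,v0,v21) [-+-] → (1.40113, -1.401, 0)–(0.928107, -1.401, 0.473023)  len=0.6690
  (v21,v0,v1) [-++] → (0.928107, -1.401, 0.473023)–(0.90113, -1.401, 0.5)  len=0.0382
  (v21,v1,v22) [-++] → (0.90113, -1.401, 0.5)–(0.808868, -1.401, 0.407737)  len=0.1305
  (v22,v2,v23) [++-] → (0.874154, -1.401, -0.473023)–(0.808868, -1.401, -0.407737)  len=0.0923
  (v23,v2,v3) [-++] → (0.874154, -1.401, -0.473023)–(0.90113, -1.401, -0.5)  len=0.0382
  (v23,v3,v20) [-+-] → (0.90113, -1.401, -0.5)–(1.26713, -1.401, -0.133993)  len=0.5176
  (v20,v3,v0) [-++] → (1.26713, -1.401, -0.133993)–(1.40113, -1.401, 0)  len=0.1895

Chained into 1 loop(s):
  loop 1: 18 segments, perimeter = 6.5858
Total perimeter = 6.586


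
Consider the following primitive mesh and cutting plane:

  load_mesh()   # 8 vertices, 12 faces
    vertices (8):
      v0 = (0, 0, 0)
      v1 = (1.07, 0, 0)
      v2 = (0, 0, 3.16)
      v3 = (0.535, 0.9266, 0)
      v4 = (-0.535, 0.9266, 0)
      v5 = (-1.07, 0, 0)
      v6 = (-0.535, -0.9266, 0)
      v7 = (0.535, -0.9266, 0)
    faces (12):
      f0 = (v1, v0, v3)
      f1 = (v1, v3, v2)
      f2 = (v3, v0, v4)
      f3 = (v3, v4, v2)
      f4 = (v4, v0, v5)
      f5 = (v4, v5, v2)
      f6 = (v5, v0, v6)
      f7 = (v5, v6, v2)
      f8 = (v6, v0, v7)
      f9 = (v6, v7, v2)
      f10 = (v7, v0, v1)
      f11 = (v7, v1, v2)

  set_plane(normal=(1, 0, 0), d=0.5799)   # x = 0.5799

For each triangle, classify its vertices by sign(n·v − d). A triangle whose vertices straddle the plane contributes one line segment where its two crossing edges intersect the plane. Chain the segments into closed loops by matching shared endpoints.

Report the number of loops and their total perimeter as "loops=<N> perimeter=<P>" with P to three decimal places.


Straddling triangles (4 of 12):
  (v1,v0,v3) [+--] → (0.5799, 0, 0)–(0.5799, 0.848835, 0)  len=0.8488
  (v1,v3,v2) [+--] → (0.5799, 0.848835, 0)–(0.5799, 0, 1.4474)  len=1.6779
  (v7,v0,v1) [--+] → (0.5799, 0, 0)–(0.5799, -0.848835, 0)  len=0.8488
  (v7,v1,v2) [-+-] → (0.5799, -0.848835, 0)–(0.5799, 0, 1.4474)  len=1.6779

Chained into 1 loop(s):
  loop 1: 4 segments, perimeter = 5.0535
Total perimeter = 5.054

loops=1 perimeter=5.054


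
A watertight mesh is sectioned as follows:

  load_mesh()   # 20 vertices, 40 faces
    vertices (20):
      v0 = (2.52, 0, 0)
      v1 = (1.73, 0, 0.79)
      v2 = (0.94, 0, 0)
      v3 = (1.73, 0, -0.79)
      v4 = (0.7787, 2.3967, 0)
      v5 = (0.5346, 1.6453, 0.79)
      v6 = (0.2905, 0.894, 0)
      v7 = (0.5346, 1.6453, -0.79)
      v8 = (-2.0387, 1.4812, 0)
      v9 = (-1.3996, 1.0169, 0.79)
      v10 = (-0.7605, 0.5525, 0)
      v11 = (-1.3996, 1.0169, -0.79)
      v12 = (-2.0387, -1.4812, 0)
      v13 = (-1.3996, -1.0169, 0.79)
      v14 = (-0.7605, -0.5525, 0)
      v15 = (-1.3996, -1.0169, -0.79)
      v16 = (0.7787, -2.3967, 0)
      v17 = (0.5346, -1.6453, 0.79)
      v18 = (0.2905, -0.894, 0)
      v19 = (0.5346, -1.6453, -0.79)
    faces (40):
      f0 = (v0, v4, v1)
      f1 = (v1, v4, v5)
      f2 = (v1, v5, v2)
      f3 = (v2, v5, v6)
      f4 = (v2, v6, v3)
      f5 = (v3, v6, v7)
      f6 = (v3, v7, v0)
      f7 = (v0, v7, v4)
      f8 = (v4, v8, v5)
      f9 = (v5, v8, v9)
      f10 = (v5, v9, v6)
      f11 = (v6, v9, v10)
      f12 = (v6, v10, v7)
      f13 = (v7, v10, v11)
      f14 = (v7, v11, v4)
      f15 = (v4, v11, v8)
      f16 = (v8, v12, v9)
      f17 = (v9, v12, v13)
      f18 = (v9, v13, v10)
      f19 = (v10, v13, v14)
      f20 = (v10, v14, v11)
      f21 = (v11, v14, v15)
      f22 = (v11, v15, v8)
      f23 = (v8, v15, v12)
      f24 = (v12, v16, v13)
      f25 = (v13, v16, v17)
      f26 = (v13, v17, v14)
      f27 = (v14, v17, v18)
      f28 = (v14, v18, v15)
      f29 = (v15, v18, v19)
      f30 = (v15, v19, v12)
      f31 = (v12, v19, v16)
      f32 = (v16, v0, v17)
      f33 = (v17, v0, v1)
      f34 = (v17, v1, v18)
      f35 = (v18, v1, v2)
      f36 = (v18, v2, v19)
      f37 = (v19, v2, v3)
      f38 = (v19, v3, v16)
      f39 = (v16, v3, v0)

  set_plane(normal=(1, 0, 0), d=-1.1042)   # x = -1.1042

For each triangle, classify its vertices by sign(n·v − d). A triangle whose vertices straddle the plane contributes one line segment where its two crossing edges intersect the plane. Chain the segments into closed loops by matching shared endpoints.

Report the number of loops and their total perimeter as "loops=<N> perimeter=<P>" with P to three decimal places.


Straddling triangles (18 of 40):
  (v4,v8,v5) [+-+] → (-1.1042, 1.78486, 0)–(-1.1042, 1.54079, 0.28689)  len=0.3767
  (v5,v8,v9) [+--] → (-1.1042, 1.54079, 0.28689)–(-1.1042, 1.11287, 0.79)  len=0.6605
  (v5,v9,v6) [+-+] → (-1.1042, 1.11287, 0.79)–(-1.1042, 0.995419, 0.651922)  len=0.1813
  (v6,v9,v10) [+-+] → (-1.1042, 0.995419, 0.651922)–(-1.1042, 0.802249, 0.424852)  len=0.2981
  (v7,v10,v11) [++-] → (-1.1042, 0.802249, -0.424852)–(-1.1042, 1.11287, -0.79)  len=0.4794
  (v7,v11,v4) [+-+] → (-1.1042, 1.11287, -0.79)–(-1.1042, 1.20402, -0.682868)  len=0.1407
  (v4,v11,v8) [+--] → (-1.1042, 1.20402, -0.682868)–(-1.1042, 1.78486, 0)  len=0.8965
  (v9,v13,v10) [--+] → (-1.1042, -0.291504, 0.424852)–(-1.1042, 0.802249, 0.424852)  len=1.0938
  (v10,v13,v14) [+-+] → (-1.1042, -0.291504, 0.424852)–(-1.1042, -0.802249, 0.424852)  len=0.5107
  (v10,v14,v11) [++-] → (-1.1042, 0.291504, -0.424852)–(-1.1042, 0.802249, -0.424852)  len=0.5107
  (v11,v14,v15) [-+-] → (-1.1042, 0.291504, -0.424852)–(-1.1042, -0.802249, -0.424852)  len=1.0938
  (v12,v16,v13) [-+-] → (-1.1042, -1.78486, 0)–(-1.1042, -1.20402, 0.682868)  len=0.8965
  (v13,v16,v17) [-++] → (-1.1042, -1.20402, 0.682868)–(-1.1042, -1.11287, 0.79)  len=0.1407
  (v13,v17,v14) [-++] → (-1.1042, -1.11287, 0.79)–(-1.1042, -0.802249, 0.424852)  len=0.4794
  (v14,v18,v15) [++-] → (-1.1042, -0.995419, -0.651922)–(-1.1042, -0.802249, -0.424852)  len=0.2981
  (v15,v18,v19) [-++] → (-1.1042, -0.995419, -0.651922)–(-1.1042, -1.11287, -0.79)  len=0.1813
  (v15,v19,v12) [-+-] → (-1.1042, -1.11287, -0.79)–(-1.1042, -1.54079, -0.28689)  len=0.6605
  (v12,v19,v16) [-++] → (-1.1042, -1.54079, -0.28689)–(-1.1042, -1.78486, 0)  len=0.3767

Chained into 1 loop(s):
  loop 1: 18 segments, perimeter = 9.2752
Total perimeter = 9.275

loops=1 perimeter=9.275


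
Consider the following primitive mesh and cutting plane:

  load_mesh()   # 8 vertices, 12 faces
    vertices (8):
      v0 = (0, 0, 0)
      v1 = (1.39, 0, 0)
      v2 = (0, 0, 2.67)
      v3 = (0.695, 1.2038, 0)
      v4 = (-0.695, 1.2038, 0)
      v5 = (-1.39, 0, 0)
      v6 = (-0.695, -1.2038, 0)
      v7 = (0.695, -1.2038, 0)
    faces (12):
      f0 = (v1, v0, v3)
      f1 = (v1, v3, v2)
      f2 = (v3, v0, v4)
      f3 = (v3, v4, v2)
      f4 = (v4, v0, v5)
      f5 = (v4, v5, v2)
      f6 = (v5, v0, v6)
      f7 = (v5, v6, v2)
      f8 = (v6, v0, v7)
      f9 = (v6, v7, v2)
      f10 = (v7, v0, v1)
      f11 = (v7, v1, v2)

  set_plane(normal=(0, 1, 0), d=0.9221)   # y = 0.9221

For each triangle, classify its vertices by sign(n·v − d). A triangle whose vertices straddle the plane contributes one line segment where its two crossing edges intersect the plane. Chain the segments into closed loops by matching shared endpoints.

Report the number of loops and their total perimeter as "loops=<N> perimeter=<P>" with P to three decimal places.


Straddling triangles (6 of 12):
  (v1,v0,v3) [--+] → (0.532364, 0.9221, 0)–(0.857636, 0.9221, 0)  len=0.3253
  (v1,v3,v2) [-+-] → (0.857636, 0.9221, 0)–(0.532364, 0.9221, 0.624804)  len=0.7044
  (v3,v0,v4) [+-+] → (0.532364, 0.9221, 0)–(-0.532364, 0.9221, 0)  len=1.0647
  (v3,v4,v2) [++-] → (-0.532364, 0.9221, 0.624804)–(0.532364, 0.9221, 0.624804)  len=1.0647
  (v4,v0,v5) [+--] → (-0.532364, 0.9221, 0)–(-0.857636, 0.9221, 0)  len=0.3253
  (v4,v5,v2) [+--] → (-0.857636, 0.9221, 0)–(-0.532364, 0.9221, 0.624804)  len=0.7044

Chained into 1 loop(s):
  loop 1: 6 segments, perimeter = 4.1888
Total perimeter = 4.189

loops=1 perimeter=4.189
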